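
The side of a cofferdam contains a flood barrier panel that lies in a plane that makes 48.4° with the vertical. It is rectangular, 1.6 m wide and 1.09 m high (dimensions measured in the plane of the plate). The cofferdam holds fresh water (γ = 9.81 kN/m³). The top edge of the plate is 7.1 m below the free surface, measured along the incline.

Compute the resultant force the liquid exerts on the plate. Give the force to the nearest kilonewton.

F ≈ 87 kN

γ = 9.81 kN/m³.
The plate makes 48.4° with the vertical, i.e. θ = 90° − 48.4° = 41.6° to the horizontal. Measuring y along the incline from the free-surface line, vertical depth h = y·sinθ with sinθ = 0.663926.
The centroid lies 1.09/2 = 0.545 m below the top edge, so y_c = 7.1 + 0.545 = 7.645 m and h_c = 7.645 × 0.663926 = 5.07571 m.
A = 1.6 × 1.09 = 1.744 m².
Resultant F = γ·h_c·A = 9.81 × 5.07571 × 1.744 = 86.8385 kN.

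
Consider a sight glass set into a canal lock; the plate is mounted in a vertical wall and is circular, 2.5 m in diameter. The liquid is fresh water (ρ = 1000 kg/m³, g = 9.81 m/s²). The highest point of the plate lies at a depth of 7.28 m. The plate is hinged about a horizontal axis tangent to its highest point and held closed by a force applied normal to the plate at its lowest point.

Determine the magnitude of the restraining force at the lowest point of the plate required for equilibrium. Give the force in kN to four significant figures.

P ≈ 212.9 kN

γ = ρg = 1000 × 9.81 = 9810 N/m³ = 9.81 kN/m³.
The centroid is at the centre, 1.25 m below the top of the plate, so the centroid depth is h_c = 7.28 + 1.25 = 8.53 m.
A = π(1.25)² = 4.90874 m².
Resultant F = γ·h_c·A = 9.81 × 8.53 × 4.90874 = 410.76 kN.
I_c = πr⁴/4 = π × 1.25⁴/4 = 1.91748 m⁴.
Centre of pressure: y_p = y_c + I_c/(y_c·A) = 8.53 + 1.91748/(8.53 × 4.90874) = 8.53 + 0.0457943 = 8.57579 m along the plane.
The resultant acts 1.25 + 0.0457943 = 1.29579 m (along the plate) below the hinge at the top edge, so the moment about the hinge is M = F × 1.29579 = 410.76 × 1.29579 = 532.259 kN·m.
A normal force at the bottom, 2.5 m from the hinge, must supply this moment: P = 532.259/2.5 = 212.904 kN.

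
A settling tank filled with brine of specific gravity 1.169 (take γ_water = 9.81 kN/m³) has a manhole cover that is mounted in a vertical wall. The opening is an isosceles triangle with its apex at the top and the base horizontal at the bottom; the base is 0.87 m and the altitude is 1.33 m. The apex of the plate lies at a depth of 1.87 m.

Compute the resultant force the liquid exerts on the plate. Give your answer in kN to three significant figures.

F ≈ 18.3 kN

γ = 1.169 × 9.81 = 11.46789 kN/m³.
With the apex up, the centroid sits 2h/3 = 2 × 1.33/3 = 0.886667 m below the apex, so the centroid depth is h_c = 1.87 + 0.886667 = 2.75667 m.
A = ½ × 0.87 × 1.33 = 0.57855 m².
Resultant F = γ·h_c·A = 11.46789 × 2.75667 × 0.57855 = 18.2898 kN.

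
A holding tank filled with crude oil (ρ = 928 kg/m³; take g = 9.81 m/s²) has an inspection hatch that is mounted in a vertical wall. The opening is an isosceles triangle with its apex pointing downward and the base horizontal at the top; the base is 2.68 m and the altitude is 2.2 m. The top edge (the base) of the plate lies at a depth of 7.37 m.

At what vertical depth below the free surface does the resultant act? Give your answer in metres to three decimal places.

γ = ρg = 928 × 9.81 / 1000 = 9.10368 kN/m³.
With the apex down, the centroid sits h/3 = 2.2/3 = 0.733333 m below the base (the top edge), so the centroid depth is h_c = 7.37 + 0.733333 = 8.10333 m.
A = ½ × 2.68 × 2.2 = 2.948 m².
Resultant F = γ·h_c·A = 9.10368 × 8.10333 × 2.948 = 217.474 kN.
I_c = b·h³/36 = 2.68 × 2.2³/36 = 0.792684 m⁴.
Centre of pressure: y_p = y_c + I_c/(y_c·A) = 8.10333 + 0.792684/(8.10333 × 2.948) = 8.10333 + 0.0331825 = 8.13651 m along the plane.

h_p = 8.137 m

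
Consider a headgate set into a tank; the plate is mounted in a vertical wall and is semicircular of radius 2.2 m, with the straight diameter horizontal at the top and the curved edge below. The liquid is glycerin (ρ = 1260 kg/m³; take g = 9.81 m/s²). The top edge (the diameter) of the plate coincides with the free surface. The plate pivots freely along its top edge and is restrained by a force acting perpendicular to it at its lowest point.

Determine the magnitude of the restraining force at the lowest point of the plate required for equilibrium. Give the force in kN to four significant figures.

γ = ρg = 1260 × 9.81 / 1000 = 12.3606 kN/m³.
The centroid of a semicircle lies 4r/(3π) = 0.933709 m from the diameter, here below the top edge, so the centroid depth is h_c = 0.933709 m.
A = πr²/2 = π × 2.2²/2 = 7.60265 m².
Resultant F = γ·h_c·A = 12.3606 × 0.933709 × 7.60265 = 87.7437 kN.
I_c = (π/8 − 8/(9π))·r⁴ = 0.109757 × 2.2⁴ = 2.57112 m⁴.
Centre of pressure: y_p = y_c + I_c/(y_c·A) = 0.933709 + 2.57112/(0.933709 × 7.60265) = 0.933709 + 0.362198 = 1.29591 m along the plane.
The resultant acts 0.933709 + 0.362198 = 1.29591 m (along the plate) below the hinge at the top edge, so the moment about the hinge is M = F × 1.29591 = 87.7437 × 1.29591 = 113.708 kN·m.
A normal force at the bottom, 2.2 m from the hinge, must supply this moment: P = 113.708/2.2 = 51.6855 kN.

P ≈ 51.69 kN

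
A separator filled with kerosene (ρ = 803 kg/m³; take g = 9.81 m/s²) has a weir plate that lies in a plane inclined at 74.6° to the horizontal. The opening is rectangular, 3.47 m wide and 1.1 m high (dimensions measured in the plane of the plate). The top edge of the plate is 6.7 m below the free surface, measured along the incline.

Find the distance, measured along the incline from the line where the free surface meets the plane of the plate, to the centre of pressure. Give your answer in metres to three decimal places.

y_p = 7.264 m

γ = ρg = 803 × 9.81 / 1000 = 7.87743 kN/m³.
Let θ = 74.6° be the plate's angle to the horizontal; measure y along the incline from where the plane meets the free surface. Vertical depth h = y·sinθ with sinθ = 0.964095.
The centroid lies 1.1/2 = 0.55 m below the top edge, so y_c = 6.7 + 0.55 = 7.25 m and h_c = 7.25 × 0.964095 = 6.98969 m.
A = 3.47 × 1.1 = 3.817 m².
Resultant F = γ·h_c·A = 7.87743 × 6.98969 × 3.817 = 210.167 kN.
I_c = b·h³/12 = 3.47 × 1.1³/12 = 0.384881 m⁴.
Centre of pressure: y_p = y_c + I_c/(y_c·A) = 7.25 + 0.384881/(7.25 × 3.817) = 7.25 + 0.0139081 = 7.26391 m along the plane.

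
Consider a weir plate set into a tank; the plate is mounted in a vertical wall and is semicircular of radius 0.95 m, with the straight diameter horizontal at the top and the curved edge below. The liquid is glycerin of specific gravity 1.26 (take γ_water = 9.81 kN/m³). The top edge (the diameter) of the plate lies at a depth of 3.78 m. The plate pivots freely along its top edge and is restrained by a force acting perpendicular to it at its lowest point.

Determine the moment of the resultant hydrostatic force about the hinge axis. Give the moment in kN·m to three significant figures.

M ≈ 30.7 kN·m

γ = 1.26 × 9.81 = 12.3606 kN/m³.
The centroid of a semicircle lies 4r/(3π) = 0.403193 m from the diameter, here below the top edge, so the centroid depth is h_c = 3.78 + 0.403193 = 4.18319 m.
A = πr²/2 = π × 0.95²/2 = 1.41764 m².
Resultant F = γ·h_c·A = 12.3606 × 4.18319 × 1.41764 = 73.3015 kN.
I_c = (π/8 − 8/(9π))·r⁴ = 0.109757 × 0.95⁴ = 0.0893978 m⁴.
Centre of pressure: y_p = y_c + I_c/(y_c·A) = 4.18319 + 0.0893978/(4.18319 × 1.41764) = 4.18319 + 0.0150749 = 4.19826 m along the plane.
The resultant acts 0.403193 + 0.0150749 = 0.418268 m (along the plate) below the hinge at the top edge, so the moment about the hinge is M = F × 0.418268 = 73.3015 × 0.418268 = 30.6597 kN·m.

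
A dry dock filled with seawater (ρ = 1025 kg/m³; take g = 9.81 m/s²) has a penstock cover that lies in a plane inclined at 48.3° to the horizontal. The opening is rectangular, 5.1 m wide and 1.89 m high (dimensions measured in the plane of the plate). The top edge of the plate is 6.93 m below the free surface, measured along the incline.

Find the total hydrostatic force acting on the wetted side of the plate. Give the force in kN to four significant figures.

F ≈ 569.9 kN

γ = ρg = 1025 × 9.81 / 1000 = 10.05525 kN/m³.
Let θ = 48.3° be the plate's angle to the horizontal; measure y along the incline from where the plane meets the free surface. Vertical depth h = y·sinθ with sinθ = 0.746638.
The centroid lies 1.89/2 = 0.945 m below the top edge, so y_c = 6.93 + 0.945 = 7.875 m and h_c = 7.875 × 0.746638 = 5.87977 m.
A = 5.1 × 1.89 = 9.639 m².
Resultant F = γ·h_c·A = 10.05525 × 5.87977 × 9.639 = 569.882 kN.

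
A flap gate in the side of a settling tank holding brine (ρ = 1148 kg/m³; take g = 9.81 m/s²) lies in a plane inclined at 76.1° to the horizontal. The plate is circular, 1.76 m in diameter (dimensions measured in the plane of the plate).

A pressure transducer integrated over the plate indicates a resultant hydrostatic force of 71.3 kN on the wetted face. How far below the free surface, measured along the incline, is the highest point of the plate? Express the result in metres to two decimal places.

y_top ≈ 1.80 m

γ = ρg = 1148 × 9.81 / 1000 = 11.26188 kN/m³.
A = π(0.88)² = 2.43285 m².
From F = γ·h_c·A, the centroid depth is h_c = 71.3/(11.26188 × 2.43285) = 2.60234 m.
Let θ = 76.1° be the plate's angle to the horizontal; measure y along the incline from where the plane meets the free surface. Vertical depth h = y·sinθ with sinθ = 0.970716.
Along the incline, y_c = h_c/sinθ = 2.60234/0.970716 = 2.68085 m.
The centroid is at the centre, 0.88 m below the top of the plate, so the highest point sits at y_top = 2.68085 − 0.88 = 1.80085 m along the incline.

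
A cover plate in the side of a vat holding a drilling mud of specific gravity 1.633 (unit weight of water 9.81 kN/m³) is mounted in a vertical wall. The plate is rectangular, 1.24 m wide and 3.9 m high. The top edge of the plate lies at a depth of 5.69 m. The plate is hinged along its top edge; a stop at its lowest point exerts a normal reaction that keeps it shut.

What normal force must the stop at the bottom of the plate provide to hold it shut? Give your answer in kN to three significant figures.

P ≈ 321 kN

γ = 1.633 × 9.81 = 16.01973 kN/m³.
The centroid lies 3.9/2 = 1.95 m below the top edge, so the centroid depth is h_c = 5.69 + 1.95 = 7.64 m.
A = 1.24 × 3.9 = 4.836 m².
Resultant F = γ·h_c·A = 16.01973 × 7.64 × 4.836 = 591.882 kN.
I_c = b·h³/12 = 1.24 × 3.9³/12 = 6.12963 m⁴.
Centre of pressure: y_p = y_c + I_c/(y_c·A) = 7.64 + 6.12963/(7.64 × 4.836) = 7.64 + 0.165903 = 7.8059 m along the plane.
The resultant acts 1.95 + 0.165903 = 2.1159 m (along the plate) below the hinge at the top edge, so the moment about the hinge is M = F × 2.1159 = 591.882 × 2.1159 = 1252.36 kN·m.
A normal force at the bottom, 3.9 m from the hinge, must supply this moment: P = 1252.36/3.9 = 321.118 kN.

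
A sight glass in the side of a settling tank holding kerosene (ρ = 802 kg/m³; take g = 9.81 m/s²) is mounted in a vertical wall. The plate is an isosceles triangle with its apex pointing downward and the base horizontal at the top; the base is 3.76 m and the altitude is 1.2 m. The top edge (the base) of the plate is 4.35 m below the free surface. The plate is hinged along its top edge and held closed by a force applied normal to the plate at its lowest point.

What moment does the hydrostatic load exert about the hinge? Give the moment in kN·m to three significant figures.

γ = ρg = 802 × 9.81 / 1000 = 7.86762 kN/m³.
With the apex down, the centroid sits h/3 = 1.2/3 = 0.4 m below the base (the top edge), so the centroid depth is h_c = 4.35 + 0.4 = 4.75 m.
A = ½ × 3.76 × 1.2 = 2.256 m².
Resultant F = γ·h_c·A = 7.86762 × 4.75 × 2.256 = 84.3094 kN.
I_c = b·h³/36 = 3.76 × 1.2³/36 = 0.18048 m⁴.
Centre of pressure: y_p = y_c + I_c/(y_c·A) = 4.75 + 0.18048/(4.75 × 2.256) = 4.75 + 0.0168421 = 4.76684 m along the plane.
The resultant acts 0.4 + 0.0168421 = 0.416842 m (along the plate) below the hinge at the top edge, so the moment about the hinge is M = F × 0.416842 = 84.3094 × 0.416842 = 35.1437 kN·m.

M ≈ 35.1 kN·m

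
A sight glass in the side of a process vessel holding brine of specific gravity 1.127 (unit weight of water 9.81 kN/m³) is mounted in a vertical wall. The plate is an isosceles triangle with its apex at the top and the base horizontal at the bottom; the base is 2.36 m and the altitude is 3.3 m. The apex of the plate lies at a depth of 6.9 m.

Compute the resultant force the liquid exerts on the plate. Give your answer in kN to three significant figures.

F ≈ 392 kN

γ = 1.127 × 9.81 = 11.05587 kN/m³.
With the apex up, the centroid sits 2h/3 = 2 × 3.3/3 = 2.2 m below the apex, so the centroid depth is h_c = 6.9 + 2.2 = 9.1 m.
A = ½ × 2.36 × 3.3 = 3.894 m².
Resultant F = γ·h_c·A = 11.05587 × 9.1 × 3.894 = 391.769 kN.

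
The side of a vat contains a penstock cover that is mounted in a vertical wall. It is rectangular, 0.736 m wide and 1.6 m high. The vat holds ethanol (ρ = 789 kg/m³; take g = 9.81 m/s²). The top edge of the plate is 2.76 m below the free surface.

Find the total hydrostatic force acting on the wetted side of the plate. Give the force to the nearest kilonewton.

γ = ρg = 789 × 9.81 / 1000 = 7.74009 kN/m³.
The centroid lies 1.6/2 = 0.8 m below the top edge, so the centroid depth is h_c = 2.76 + 0.8 = 3.56 m.
A = 0.736 × 1.6 = 1.1776 m².
Resultant F = γ·h_c·A = 7.74009 × 3.56 × 1.1776 = 32.4484 kN.

F ≈ 32 kN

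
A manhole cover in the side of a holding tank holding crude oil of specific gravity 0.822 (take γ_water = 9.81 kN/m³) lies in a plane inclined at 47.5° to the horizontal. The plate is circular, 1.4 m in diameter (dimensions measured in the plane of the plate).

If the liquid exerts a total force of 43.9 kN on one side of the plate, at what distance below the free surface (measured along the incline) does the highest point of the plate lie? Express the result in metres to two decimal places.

y_top ≈ 4.10 m

γ = 0.822 × 9.81 = 8.06382 kN/m³.
A = π(0.7)² = 1.53938 m².
From F = γ·h_c·A, the centroid depth is h_c = 43.9/(8.06382 × 1.53938) = 3.53653 m.
Let θ = 47.5° be the plate's angle to the horizontal; measure y along the incline from where the plane meets the free surface. Vertical depth h = y·sinθ with sinθ = 0.737277.
Along the incline, y_c = h_c/sinθ = 3.53653/0.737277 = 4.79675 m.
The centroid is at the centre, 0.7 m below the top of the plate, so the highest point sits at y_top = 4.79675 − 0.7 = 4.09675 m along the incline.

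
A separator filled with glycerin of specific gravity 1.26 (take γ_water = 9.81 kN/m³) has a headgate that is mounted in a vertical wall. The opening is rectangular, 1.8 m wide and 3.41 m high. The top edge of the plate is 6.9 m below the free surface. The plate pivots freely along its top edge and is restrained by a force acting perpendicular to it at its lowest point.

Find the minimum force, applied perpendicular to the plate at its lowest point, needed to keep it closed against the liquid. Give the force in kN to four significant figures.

γ = 1.26 × 9.81 = 12.3606 kN/m³.
The centroid lies 3.41/2 = 1.705 m below the top edge, so the centroid depth is h_c = 6.9 + 1.705 = 8.605 m.
A = 1.8 × 3.41 = 6.138 m².
Resultant F = γ·h_c·A = 12.3606 × 8.605 × 6.138 = 652.856 kN.
I_c = b·h³/12 = 1.8 × 3.41³/12 = 5.94777 m⁴.
Centre of pressure: y_p = y_c + I_c/(y_c·A) = 8.605 + 5.94777/(8.605 × 6.138) = 8.605 + 0.11261 = 8.71761 m along the plane.
The resultant acts 1.705 + 0.11261 = 1.81761 m (along the plate) below the hinge at the top edge, so the moment about the hinge is M = F × 1.81761 = 652.856 × 1.81761 = 1186.64 kN·m.
A normal force at the bottom, 3.41 m from the hinge, must supply this moment: P = 1186.64/3.41 = 347.988 kN.

P ≈ 348.0 kN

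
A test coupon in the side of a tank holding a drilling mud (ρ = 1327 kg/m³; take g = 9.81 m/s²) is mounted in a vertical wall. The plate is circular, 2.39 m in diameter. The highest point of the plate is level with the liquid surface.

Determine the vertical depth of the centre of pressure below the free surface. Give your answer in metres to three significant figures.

h_p = 1.49 m

γ = ρg = 1327 × 9.81 / 1000 = 13.01787 kN/m³.
The centroid is at the centre, 1.195 m below the top of the plate, so the centroid depth is h_c = 1.195 m.
A = π(1.195)² = 4.48627 m².
Resultant F = γ·h_c·A = 13.01787 × 1.195 × 4.48627 = 69.79 kN.
I_c = πr⁴/4 = π × 1.195⁴/4 = 1.60163 m⁴.
Centre of pressure: y_p = y_c + I_c/(y_c·A) = 1.195 + 1.60163/(1.195 × 4.48627) = 1.195 + 0.298751 = 1.49375 m along the plane.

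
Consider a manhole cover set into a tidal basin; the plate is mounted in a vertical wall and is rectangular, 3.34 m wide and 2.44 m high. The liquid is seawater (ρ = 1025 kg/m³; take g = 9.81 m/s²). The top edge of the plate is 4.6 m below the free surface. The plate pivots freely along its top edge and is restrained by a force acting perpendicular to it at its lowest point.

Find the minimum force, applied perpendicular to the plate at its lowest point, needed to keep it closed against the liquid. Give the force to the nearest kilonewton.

γ = ρg = 1025 × 9.81 / 1000 = 10.05525 kN/m³.
The centroid lies 2.44/2 = 1.22 m below the top edge, so the centroid depth is h_c = 4.6 + 1.22 = 5.82 m.
A = 3.34 × 2.44 = 8.1496 m².
Resultant F = γ·h_c·A = 10.05525 × 5.82 × 8.1496 = 476.927 kN.
I_c = b·h³/12 = 3.34 × 2.44³/12 = 4.04329 m⁴.
Centre of pressure: y_p = y_c + I_c/(y_c·A) = 5.82 + 4.04329/(5.82 × 8.1496) = 5.82 + 0.0852463 = 5.90525 m along the plane.
The resultant acts 1.22 + 0.0852463 = 1.30525 m (along the plate) below the hinge at the top edge, so the moment about the hinge is M = F × 1.30525 = 476.927 × 1.30525 = 622.509 kN·m.
A normal force at the bottom, 2.44 m from the hinge, must supply this moment: P = 622.509/2.44 = 255.127 kN.

P ≈ 255 kN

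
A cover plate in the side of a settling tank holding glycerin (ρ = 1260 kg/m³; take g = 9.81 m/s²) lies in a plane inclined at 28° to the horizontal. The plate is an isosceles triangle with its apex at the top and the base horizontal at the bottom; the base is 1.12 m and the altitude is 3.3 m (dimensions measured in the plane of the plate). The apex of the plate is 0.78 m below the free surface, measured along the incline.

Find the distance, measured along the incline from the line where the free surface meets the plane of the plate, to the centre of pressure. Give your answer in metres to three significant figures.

y_p = 3.18 m

γ = ρg = 1260 × 9.81 / 1000 = 12.3606 kN/m³.
Let θ = 28° be the plate's angle to the horizontal; measure y along the incline from where the plane meets the free surface. Vertical depth h = y·sinθ with sinθ = 0.469472.
With the apex up, the centroid sits 2h/3 = 2 × 3.3/3 = 2.2 m below the apex, so y_c = 0.78 + 2.2 = 2.98 m and h_c = 2.98 × 0.469472 = 1.39903 m.
A = ½ × 1.12 × 3.3 = 1.848 m².
Resultant F = γ·h_c·A = 12.3606 × 1.39903 × 1.848 = 31.9572 kN.
I_c = b·h³/36 = 1.12 × 3.3³/36 = 1.11804 m⁴.
Centre of pressure: y_p = y_c + I_c/(y_c·A) = 2.98 + 1.11804/(2.98 × 1.848) = 2.98 + 0.20302 = 3.18302 m along the plane.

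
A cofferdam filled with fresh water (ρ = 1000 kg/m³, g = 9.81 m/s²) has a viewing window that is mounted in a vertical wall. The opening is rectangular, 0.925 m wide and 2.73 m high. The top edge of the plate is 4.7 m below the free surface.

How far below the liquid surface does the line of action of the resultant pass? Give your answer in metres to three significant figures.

h_p = 6.17 m

γ = ρg = 1000 × 9.81 = 9810 N/m³ = 9.81 kN/m³.
The centroid lies 2.73/2 = 1.365 m below the top edge, so the centroid depth is h_c = 4.7 + 1.365 = 6.065 m.
A = 0.925 × 2.73 = 2.52525 m².
Resultant F = γ·h_c·A = 9.81 × 6.065 × 2.52525 = 150.246 kN.
I_c = b·h³/12 = 0.925 × 2.73³/12 = 1.56837 m⁴.
Centre of pressure: y_p = y_c + I_c/(y_c·A) = 6.065 + 1.56837/(6.065 × 2.52525) = 6.065 + 0.102403 = 6.1674 m along the plane.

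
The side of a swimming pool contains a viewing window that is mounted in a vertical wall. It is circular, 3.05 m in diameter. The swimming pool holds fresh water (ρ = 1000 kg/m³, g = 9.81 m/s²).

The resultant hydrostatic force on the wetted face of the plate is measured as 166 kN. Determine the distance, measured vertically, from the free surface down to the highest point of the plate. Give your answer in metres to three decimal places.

d_top ≈ 0.791 m

γ = ρg = 1000 × 9.81 = 9810 N/m³ = 9.81 kN/m³.
A = π(1.525)² = 7.30617 m².
From F = γ·h_c·A, the centroid depth is h_c = 166/(9.81 × 7.30617) = 2.31606 m.
The centroid is at the centre, 1.525 m below the top of the plate, so the highest point sits at h_top = 2.31606 − 1.525 = 0.79106 m below the surface.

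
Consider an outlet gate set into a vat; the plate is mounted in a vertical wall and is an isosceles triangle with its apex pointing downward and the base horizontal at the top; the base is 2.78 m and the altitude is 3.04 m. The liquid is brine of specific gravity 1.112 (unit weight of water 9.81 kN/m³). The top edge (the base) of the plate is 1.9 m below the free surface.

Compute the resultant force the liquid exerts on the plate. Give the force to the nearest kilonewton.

γ = 1.112 × 9.81 = 10.90872 kN/m³.
With the apex down, the centroid sits h/3 = 3.04/3 = 1.01333 m below the base (the top edge), so the centroid depth is h_c = 1.9 + 1.01333 = 2.91333 m.
A = ½ × 2.78 × 3.04 = 4.2256 m².
Resultant F = γ·h_c·A = 10.90872 × 2.91333 × 4.2256 = 134.293 kN.

F ≈ 134 kN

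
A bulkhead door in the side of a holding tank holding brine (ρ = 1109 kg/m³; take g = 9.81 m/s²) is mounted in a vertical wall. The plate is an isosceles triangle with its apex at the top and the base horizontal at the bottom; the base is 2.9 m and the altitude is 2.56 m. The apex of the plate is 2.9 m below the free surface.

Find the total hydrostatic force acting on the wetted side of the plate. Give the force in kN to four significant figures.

F ≈ 186.0 kN

γ = ρg = 1109 × 9.81 / 1000 = 10.87929 kN/m³.
With the apex up, the centroid sits 2h/3 = 2 × 2.56/3 = 1.70667 m below the apex, so the centroid depth is h_c = 2.9 + 1.70667 = 4.60667 m.
A = ½ × 2.9 × 2.56 = 3.712 m².
Resultant F = γ·h_c·A = 10.87929 × 4.60667 × 3.712 = 186.035 kN.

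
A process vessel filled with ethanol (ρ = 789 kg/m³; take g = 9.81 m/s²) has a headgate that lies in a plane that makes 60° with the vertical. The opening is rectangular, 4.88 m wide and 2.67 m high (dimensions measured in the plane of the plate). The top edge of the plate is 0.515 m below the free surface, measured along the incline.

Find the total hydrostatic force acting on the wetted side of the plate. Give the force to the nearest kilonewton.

F ≈ 93 kN

γ = ρg = 789 × 9.81 / 1000 = 7.74009 kN/m³.
The plate makes 60° with the vertical, i.e. θ = 90° − 60° = 30° to the horizontal. Measuring y along the incline from the free-surface line, vertical depth h = y·sinθ with sinθ = 0.500000.
The centroid lies 2.67/2 = 1.335 m below the top edge, so y_c = 0.515 + 1.335 = 1.85 m and h_c = 1.85 × 0.500000 = 0.925 m.
A = 4.88 × 2.67 = 13.0296 m².
Resultant F = γ·h_c·A = 7.74009 × 0.925 × 13.0296 = 93.2865 kN.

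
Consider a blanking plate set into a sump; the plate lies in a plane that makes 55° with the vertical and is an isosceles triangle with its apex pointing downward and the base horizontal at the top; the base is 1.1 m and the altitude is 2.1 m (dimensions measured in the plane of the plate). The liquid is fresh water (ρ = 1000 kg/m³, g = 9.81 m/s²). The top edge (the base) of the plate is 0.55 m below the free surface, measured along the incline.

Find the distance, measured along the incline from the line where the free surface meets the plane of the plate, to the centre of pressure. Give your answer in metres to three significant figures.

y_p = 1.45 m

γ = ρg = 1000 × 9.81 = 9810 N/m³ = 9.81 kN/m³.
The plate makes 55° with the vertical, i.e. θ = 90° − 55° = 35° to the horizontal. Measuring y along the incline from the free-surface line, vertical depth h = y·sinθ with sinθ = 0.573576.
With the apex down, the centroid sits h/3 = 2.1/3 = 0.7 m below the base (the top edge), so y_c = 0.55 + 0.7 = 1.25 m and h_c = 1.25 × 0.573576 = 0.71697 m.
A = ½ × 1.1 × 2.1 = 1.155 m².
Resultant F = γ·h_c·A = 9.81 × 0.71697 × 1.155 = 8.12366 kN.
I_c = b·h³/36 = 1.1 × 2.1³/36 = 0.282975 m⁴.
Centre of pressure: y_p = y_c + I_c/(y_c·A) = 1.25 + 0.282975/(1.25 × 1.155) = 1.25 + 0.196 = 1.446 m along the plane.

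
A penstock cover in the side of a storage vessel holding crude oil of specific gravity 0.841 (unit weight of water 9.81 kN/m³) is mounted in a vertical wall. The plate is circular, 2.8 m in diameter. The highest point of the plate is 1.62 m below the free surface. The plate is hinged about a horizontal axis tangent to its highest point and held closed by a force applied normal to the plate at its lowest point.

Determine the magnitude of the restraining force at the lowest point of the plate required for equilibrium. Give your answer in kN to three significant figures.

γ = 0.841 × 9.81 = 8.25021 kN/m³.
The centroid is at the centre, 1.4 m below the top of the plate, so the centroid depth is h_c = 1.62 + 1.4 = 3.02 m.
A = π(1.4)² = 6.15752 m².
Resultant F = γ·h_c·A = 8.25021 × 3.02 × 6.15752 = 153.419 kN.
I_c = πr⁴/4 = π × 1.4⁴/4 = 3.01719 m⁴.
Centre of pressure: y_p = y_c + I_c/(y_c·A) = 3.02 + 3.01719/(3.02 × 6.15752) = 3.02 + 0.162252 = 3.18225 m along the plane.
The resultant acts 1.4 + 0.162252 = 1.56225 m (along the plate) below the hinge at the top edge, so the moment about the hinge is M = F × 1.56225 = 153.419 × 1.56225 = 239.679 kN·m.
A normal force at the bottom, 2.8 m from the hinge, must supply this moment: P = 239.679/2.8 = 85.5996 kN.

P ≈ 85.6 kN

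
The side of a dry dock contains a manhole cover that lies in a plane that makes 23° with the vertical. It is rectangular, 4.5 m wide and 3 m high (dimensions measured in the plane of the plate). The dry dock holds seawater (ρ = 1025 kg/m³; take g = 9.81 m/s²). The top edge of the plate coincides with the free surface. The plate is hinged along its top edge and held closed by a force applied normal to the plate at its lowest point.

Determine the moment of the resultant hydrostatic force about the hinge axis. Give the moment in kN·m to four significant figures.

M ≈ 374.9 kN·m

γ = ρg = 1025 × 9.81 / 1000 = 10.05525 kN/m³.
The plate makes 23° with the vertical, i.e. θ = 90° − 23° = 67° to the horizontal. Measuring y along the incline from the free-surface line, vertical depth h = y·sinθ with sinθ = 0.920505.
The centroid lies 3/2 = 1.5 m below the top edge, so y_c = 1.5 m and h_c = 1.5 × 0.920505 = 1.38076 m.
A = 4.5 × 3 = 13.5 m².
Resultant F = γ·h_c·A = 10.05525 × 1.38076 × 13.5 = 187.432 kN.
I_c = b·h³/12 = 4.5 × 3³/12 = 10.125 m⁴.
Centre of pressure: y_p = y_c + I_c/(y_c·A) = 1.5 + 10.125/(1.5 × 13.5) = 1.5 + 0.5 = 2 m along the plane.
The resultant acts 1.5 + 0.5 = 2 m (along the plate) below the hinge at the top edge, so the moment about the hinge is M = F × 2 = 187.432 × 2 = 374.864 kN·m.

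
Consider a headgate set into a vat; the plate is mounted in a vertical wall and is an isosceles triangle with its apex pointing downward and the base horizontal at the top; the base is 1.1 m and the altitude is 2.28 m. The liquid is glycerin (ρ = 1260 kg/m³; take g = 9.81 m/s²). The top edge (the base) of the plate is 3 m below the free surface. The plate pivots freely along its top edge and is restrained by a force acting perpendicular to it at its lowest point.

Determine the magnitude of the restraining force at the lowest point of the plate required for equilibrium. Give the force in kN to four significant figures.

γ = ρg = 1260 × 9.81 / 1000 = 12.3606 kN/m³.
With the apex down, the centroid sits h/3 = 2.28/3 = 0.76 m below the base (the top edge), so the centroid depth is h_c = 3 + 0.76 = 3.76 m.
A = ½ × 1.1 × 2.28 = 1.254 m².
Resultant F = γ·h_c·A = 12.3606 × 3.76 × 1.254 = 58.2807 kN.
I_c = b·h³/36 = 1.1 × 2.28³/36 = 0.362155 m⁴.
Centre of pressure: y_p = y_c + I_c/(y_c·A) = 3.76 + 0.362155/(3.76 × 1.254) = 3.76 + 0.0768085 = 3.83681 m along the plane.
The resultant acts 0.76 + 0.0768085 = 0.836809 m (along the plate) below the hinge at the top edge, so the moment about the hinge is M = F × 0.836809 = 58.2807 × 0.836809 = 48.7698 kN·m.
A normal force at the bottom, 2.28 m from the hinge, must supply this moment: P = 48.7698/2.28 = 21.3903 kN.

P ≈ 21.39 kN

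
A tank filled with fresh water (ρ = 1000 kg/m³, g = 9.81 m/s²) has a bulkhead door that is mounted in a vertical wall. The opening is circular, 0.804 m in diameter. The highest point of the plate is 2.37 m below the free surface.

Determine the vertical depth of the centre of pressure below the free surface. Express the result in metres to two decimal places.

h_p = 2.79 m

γ = ρg = 1000 × 9.81 = 9810 N/m³ = 9.81 kN/m³.
The centroid is at the centre, 0.402 m below the top of the plate, so the centroid depth is h_c = 2.37 + 0.402 = 2.772 m.
A = π(0.402)² = 0.507694 m².
Resultant F = γ·h_c·A = 9.81 × 2.772 × 0.507694 = 13.8059 kN.
I_c = πr⁴/4 = π × 0.402⁴/4 = 0.0205113 m⁴.
Centre of pressure: y_p = y_c + I_c/(y_c·A) = 2.772 + 0.0205113/(2.772 × 0.507694) = 2.772 + 0.0145746 = 2.78657 m along the plane.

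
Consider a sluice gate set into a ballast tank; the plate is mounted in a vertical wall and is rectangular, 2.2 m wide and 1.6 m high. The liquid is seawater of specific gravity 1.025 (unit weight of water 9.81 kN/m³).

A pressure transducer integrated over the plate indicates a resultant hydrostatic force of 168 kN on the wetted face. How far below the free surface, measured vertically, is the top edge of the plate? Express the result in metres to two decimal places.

d_top ≈ 3.95 m

γ = 1.025 × 9.81 = 10.05525 kN/m³.
A = 2.2 × 1.6 = 3.52 m².
From F = γ·h_c·A, the centroid depth is h_c = 168/(10.05525 × 3.52) = 4.7465 m.
The centroid lies 1.6/2 = 0.8 m below the top edge, so the top edge sits at h_top = 4.7465 − 0.8 = 3.9465 m below the surface.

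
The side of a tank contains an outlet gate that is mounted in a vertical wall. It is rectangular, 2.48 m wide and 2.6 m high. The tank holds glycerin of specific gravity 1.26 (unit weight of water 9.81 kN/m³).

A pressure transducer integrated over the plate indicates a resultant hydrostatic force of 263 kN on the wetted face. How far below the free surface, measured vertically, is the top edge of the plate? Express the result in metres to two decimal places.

γ = 1.26 × 9.81 = 12.3606 kN/m³.
A = 2.48 × 2.6 = 6.448 m².
From F = γ·h_c·A, the centroid depth is h_c = 263/(12.3606 × 6.448) = 3.29983 m.
The centroid lies 2.6/2 = 1.3 m below the top edge, so the top edge sits at h_top = 3.29983 − 1.3 = 1.99983 m below the surface.

d_top ≈ 2.00 m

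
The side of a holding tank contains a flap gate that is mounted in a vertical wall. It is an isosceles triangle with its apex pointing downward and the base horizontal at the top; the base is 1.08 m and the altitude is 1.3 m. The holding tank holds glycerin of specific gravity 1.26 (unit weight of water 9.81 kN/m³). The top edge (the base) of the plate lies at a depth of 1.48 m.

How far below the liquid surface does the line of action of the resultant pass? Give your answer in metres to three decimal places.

h_p = 1.962 m

γ = 1.26 × 9.81 = 12.3606 kN/m³.
With the apex down, the centroid sits h/3 = 1.3/3 = 0.433333 m below the base (the top edge), so the centroid depth is h_c = 1.48 + 0.433333 = 1.91333 m.
A = ½ × 1.08 × 1.3 = 0.702 m².
Resultant F = γ·h_c·A = 12.3606 × 1.91333 × 0.702 = 16.6022 kN.
I_c = b·h³/36 = 1.08 × 1.3³/36 = 0.06591 m⁴.
Centre of pressure: y_p = y_c + I_c/(y_c·A) = 1.91333 + 0.06591/(1.91333 × 0.702) = 1.91333 + 0.0490709 = 1.9624 m along the plane.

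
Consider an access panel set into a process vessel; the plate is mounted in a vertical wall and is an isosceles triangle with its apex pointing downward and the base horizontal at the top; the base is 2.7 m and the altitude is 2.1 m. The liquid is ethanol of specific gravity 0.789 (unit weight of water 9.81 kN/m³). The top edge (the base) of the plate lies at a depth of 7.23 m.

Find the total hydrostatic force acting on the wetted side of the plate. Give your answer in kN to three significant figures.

γ = 0.789 × 9.81 = 7.74009 kN/m³.
With the apex down, the centroid sits h/3 = 2.1/3 = 0.7 m below the base (the top edge), so the centroid depth is h_c = 7.23 + 0.7 = 7.93 m.
A = ½ × 2.7 × 2.1 = 2.835 m².
Resultant F = γ·h_c·A = 7.74009 × 7.93 × 2.835 = 174.009 kN.

F ≈ 174 kN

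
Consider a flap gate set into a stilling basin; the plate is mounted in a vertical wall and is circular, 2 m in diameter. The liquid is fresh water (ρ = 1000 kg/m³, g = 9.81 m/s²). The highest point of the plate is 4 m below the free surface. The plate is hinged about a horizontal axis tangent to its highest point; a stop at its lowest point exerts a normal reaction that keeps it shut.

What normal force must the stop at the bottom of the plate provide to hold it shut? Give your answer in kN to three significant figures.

γ = ρg = 1000 × 9.81 = 9810 N/m³ = 9.81 kN/m³.
The centroid is at the centre, 1 m below the top of the plate, so the centroid depth is h_c = 4 + 1 = 5 m.
A = π(1)² = 3.14159 m².
Resultant F = γ·h_c·A = 9.81 × 5 × 3.14159 = 154.095 kN.
I_c = πr⁴/4 = π × 1⁴/4 = 0.785398 m⁴.
Centre of pressure: y_p = y_c + I_c/(y_c·A) = 5 + 0.785398/(5 × 3.14159) = 5 + 0.05 = 5.05 m along the plane.
The resultant acts 1 + 0.05 = 1.05 m (along the plate) below the hinge at the top edge, so the moment about the hinge is M = F × 1.05 = 154.095 × 1.05 = 161.8 kN·m.
A normal force at the bottom, 2 m from the hinge, must supply this moment: P = 161.8/2 = 80.9 kN.

P ≈ 80.9 kN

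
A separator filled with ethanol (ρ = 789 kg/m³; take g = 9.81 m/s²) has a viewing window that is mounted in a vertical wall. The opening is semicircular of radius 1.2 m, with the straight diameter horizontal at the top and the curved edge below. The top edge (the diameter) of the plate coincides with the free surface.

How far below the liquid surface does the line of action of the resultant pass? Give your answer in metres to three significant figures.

h_p = 0.707 m

γ = ρg = 789 × 9.81 / 1000 = 7.74009 kN/m³.
The centroid of a semicircle lies 4r/(3π) = 0.509296 m from the diameter, here below the top edge, so the centroid depth is h_c = 0.509296 m.
A = πr²/2 = π × 1.2²/2 = 2.26195 m².
Resultant F = γ·h_c·A = 7.74009 × 0.509296 × 2.26195 = 8.9166 kN.
I_c = (π/8 − 8/(9π))·r⁴ = 0.109757 × 1.2⁴ = 0.227592 m⁴.
Centre of pressure: y_p = y_c + I_c/(y_c·A) = 0.509296 + 0.227592/(0.509296 × 2.26195) = 0.509296 + 0.197562 = 0.706858 m along the plane.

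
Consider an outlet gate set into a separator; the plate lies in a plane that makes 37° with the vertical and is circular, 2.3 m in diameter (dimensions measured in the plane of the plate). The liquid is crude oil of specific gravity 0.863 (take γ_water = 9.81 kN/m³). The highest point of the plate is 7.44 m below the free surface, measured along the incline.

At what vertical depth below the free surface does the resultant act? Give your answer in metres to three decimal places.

γ = 0.863 × 9.81 = 8.46603 kN/m³.
The plate makes 37° with the vertical, i.e. θ = 90° − 37° = 53° to the horizontal. Measuring y along the incline from the free-surface line, vertical depth h = y·sinθ with sinθ = 0.798636.
The centroid is at the centre, 1.15 m below the top of the plate, so y_c = 7.44 + 1.15 = 8.59 m and h_c = 8.59 × 0.798636 = 6.86028 m.
A = π(1.15)² = 4.15476 m².
Resultant F = γ·h_c·A = 8.46603 × 6.86028 × 4.15476 = 241.306 kN.
I_c = πr⁴/4 = π × 1.15⁴/4 = 1.37367 m⁴.
Centre of pressure: y_p = y_c + I_c/(y_c·A) = 8.59 + 1.37367/(8.59 × 4.15476) = 8.59 + 0.0384896 = 8.62849 m along the plane.
Vertically, h_p = y_p·sinθ = 8.62849 × 0.798636 = 6.89102 m.

h_p = 6.891 m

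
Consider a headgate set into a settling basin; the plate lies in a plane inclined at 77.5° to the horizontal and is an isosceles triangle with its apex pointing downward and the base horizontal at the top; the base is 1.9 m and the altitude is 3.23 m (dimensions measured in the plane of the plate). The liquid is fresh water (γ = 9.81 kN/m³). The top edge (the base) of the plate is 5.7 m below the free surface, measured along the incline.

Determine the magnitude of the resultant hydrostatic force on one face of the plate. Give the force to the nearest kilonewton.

F ≈ 199 kN

γ = 9.81 kN/m³.
Let θ = 77.5° be the plate's angle to the horizontal; measure y along the incline from where the plane meets the free surface. Vertical depth h = y·sinθ with sinθ = 0.976296.
With the apex down, the centroid sits h/3 = 3.23/3 = 1.07667 m below the base (the top edge), so y_c = 5.7 + 1.07667 = 6.77667 m and h_c = 6.77667 × 0.976296 = 6.61604 m.
A = ½ × 1.9 × 3.23 = 3.0685 m².
Resultant F = γ·h_c·A = 9.81 × 6.61604 × 3.0685 = 199.156 kN.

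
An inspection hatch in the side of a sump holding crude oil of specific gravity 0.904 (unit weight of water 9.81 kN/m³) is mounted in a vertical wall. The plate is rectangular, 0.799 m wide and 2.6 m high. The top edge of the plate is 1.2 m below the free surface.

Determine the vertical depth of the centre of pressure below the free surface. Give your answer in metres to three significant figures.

γ = 0.904 × 9.81 = 8.86824 kN/m³.
The centroid lies 2.6/2 = 1.3 m below the top edge, so the centroid depth is h_c = 1.2 + 1.3 = 2.5 m.
A = 0.799 × 2.6 = 2.0774 m².
Resultant F = γ·h_c·A = 8.86824 × 2.5 × 2.0774 = 46.0572 kN.
I_c = b·h³/12 = 0.799 × 2.6³/12 = 1.17027 m⁴.
Centre of pressure: y_p = y_c + I_c/(y_c·A) = 2.5 + 1.17027/(2.5 × 2.0774) = 2.5 + 0.225334 = 2.72533 m along the plane.

h_p = 2.73 m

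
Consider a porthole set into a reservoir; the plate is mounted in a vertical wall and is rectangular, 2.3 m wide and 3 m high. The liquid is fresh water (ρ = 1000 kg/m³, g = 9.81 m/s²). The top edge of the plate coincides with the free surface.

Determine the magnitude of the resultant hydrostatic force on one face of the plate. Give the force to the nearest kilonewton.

γ = ρg = 1000 × 9.81 = 9810 N/m³ = 9.81 kN/m³.
The centroid lies 3/2 = 1.5 m below the top edge, so the centroid depth is h_c = 1.5 m.
A = 2.3 × 3 = 6.9 m².
Resultant F = γ·h_c·A = 9.81 × 1.5 × 6.9 = 101.534 kN.

F ≈ 102 kN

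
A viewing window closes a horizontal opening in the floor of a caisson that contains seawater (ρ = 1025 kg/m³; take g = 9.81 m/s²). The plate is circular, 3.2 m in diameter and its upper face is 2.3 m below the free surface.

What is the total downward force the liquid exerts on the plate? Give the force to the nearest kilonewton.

γ = ρg = 1025 × 9.81 / 1000 = 10.05525 kN/m³.
The plate is horizontal, so pressure is uniform at p = γ·h = 10.05525 × 2.3 = 23.1271 kN/m².
A = π(1.6)² = 8.04248 m².
F = p·A = 23.1271 × 8.04248 = 185.999 kN.

F ≈ 186 kN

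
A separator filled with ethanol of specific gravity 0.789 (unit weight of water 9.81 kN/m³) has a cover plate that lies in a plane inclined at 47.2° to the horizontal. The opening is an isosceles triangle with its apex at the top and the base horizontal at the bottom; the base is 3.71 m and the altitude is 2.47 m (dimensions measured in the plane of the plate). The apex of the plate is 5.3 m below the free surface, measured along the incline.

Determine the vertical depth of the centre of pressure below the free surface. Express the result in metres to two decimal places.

h_p = 5.13 m

γ = 0.789 × 9.81 = 7.74009 kN/m³.
Let θ = 47.2° be the plate's angle to the horizontal; measure y along the incline from where the plane meets the free surface. Vertical depth h = y·sinθ with sinθ = 0.733730.
With the apex up, the centroid sits 2h/3 = 2 × 2.47/3 = 1.64667 m below the apex, so y_c = 5.3 + 1.64667 = 6.94667 m and h_c = 6.94667 × 0.733730 = 5.09698 m.
A = ½ × 3.71 × 2.47 = 4.58185 m².
Resultant F = γ·h_c·A = 7.74009 × 5.09698 × 4.58185 = 180.759 kN.
I_c = b·h³/36 = 3.71 × 2.47³/36 = 1.55297 m⁴.
Centre of pressure: y_p = y_c + I_c/(y_c·A) = 6.94667 + 1.55297/(6.94667 × 4.58185) = 6.94667 + 0.0487917 = 6.99546 m along the plane.
Vertically, h_p = y_p·sinθ = 6.99546 × 0.733730 = 5.13278 m.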